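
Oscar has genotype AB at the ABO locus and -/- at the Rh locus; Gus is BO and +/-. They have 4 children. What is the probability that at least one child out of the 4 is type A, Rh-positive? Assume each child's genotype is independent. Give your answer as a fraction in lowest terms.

1695/4096

ABO cross AB × BO → 1/4 A, 1/2 B, 1/4 AB.
Rh cross -/- × +/- → 1/2 Rh+, 1/2 Rh-; so P(type A, Rh-positive) = 1/4 × 1/2 = 1/8 per child.
P(none) = (7/8)^4 = 2401/4096; P(at least one) = 1 − 2401/4096 = 1695/4096.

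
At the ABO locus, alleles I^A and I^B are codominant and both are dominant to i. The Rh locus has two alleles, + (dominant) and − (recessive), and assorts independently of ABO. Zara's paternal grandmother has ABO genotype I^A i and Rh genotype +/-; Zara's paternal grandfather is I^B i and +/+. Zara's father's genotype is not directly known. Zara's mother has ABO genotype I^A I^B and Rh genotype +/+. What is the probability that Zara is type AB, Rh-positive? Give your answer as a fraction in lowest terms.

1/4

Zara's father's ABO genotype from I^A i × I^B i: 1/4 I^A I^B, 1/4 I^A i, 1/4 I^B i, 1/4 i i.
Crossing each possibility with the mother I^A I^B and summing P(type AB): 1/4·1/2 + 1/4·1/4 + 1/4·1/4 + 1/4·0 = 1/4.
Similarly for Rh via the father's Rh distribution: P(Rh+) = 1.
Independent loci: 1/4 × 1 = 1/4.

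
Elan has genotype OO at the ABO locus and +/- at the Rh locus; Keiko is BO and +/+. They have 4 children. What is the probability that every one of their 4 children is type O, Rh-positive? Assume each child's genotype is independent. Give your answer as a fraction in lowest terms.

1/16

ABO cross OO × BO → 1/2 O, 1/2 B.
Rh cross +/- × +/+ → 1 Rh+; so P(type O, Rh-positive) = 1/2 × 1 = 1/2 per child.
All 4 independent: (1/2)^4 = 1/16.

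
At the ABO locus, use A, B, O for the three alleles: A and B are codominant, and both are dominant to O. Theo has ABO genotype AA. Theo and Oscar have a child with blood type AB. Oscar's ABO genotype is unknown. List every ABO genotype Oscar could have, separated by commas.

For each candidate genotype of Oscar, check whether crossing it with AA can produce every observed child phenotype.
  AA → possible child types {A} ✗
  AB → possible child types {A, AB} ✓
  AO → possible child types {A} ✗
  BB → possible child types {AB} ✓
  BO → possible child types {A, AB} ✓
  OO → possible child types {A} ✗

AB, BB, BO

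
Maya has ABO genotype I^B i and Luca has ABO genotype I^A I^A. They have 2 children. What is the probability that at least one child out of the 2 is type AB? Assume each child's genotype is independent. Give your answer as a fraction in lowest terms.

3/4

ABO cross I^B i × I^A I^A → 1/2 A, 1/2 AB.
So P(type AB) = 1/2 per child.
P(none) = (1/2)^2 = 1/4; P(at least one) = 1 − 1/4 = 3/4.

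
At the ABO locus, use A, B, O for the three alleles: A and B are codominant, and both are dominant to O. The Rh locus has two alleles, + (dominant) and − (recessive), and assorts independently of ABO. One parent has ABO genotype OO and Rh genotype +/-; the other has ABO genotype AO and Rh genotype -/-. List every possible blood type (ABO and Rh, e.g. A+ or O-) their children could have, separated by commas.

Gametes from OO × AO give offspring ABO genotypes AO, OO, i.e. phenotypes O, A.
Rh cross +/- × -/- → phenotypes Rh+, Rh-.
Combining independently: O+, O-, A+, A-.

O+, O-, A+, A-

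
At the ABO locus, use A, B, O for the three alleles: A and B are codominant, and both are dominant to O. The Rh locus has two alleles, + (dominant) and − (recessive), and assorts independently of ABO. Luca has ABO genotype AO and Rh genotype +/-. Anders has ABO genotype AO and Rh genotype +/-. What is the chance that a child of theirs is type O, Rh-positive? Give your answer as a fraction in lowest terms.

3/16

ABO cross AO × AO → offspring phenotypes: 1/4 O, 3/4 A.
Rh cross +/- × +/- → 3/4 Rh+, 1/4 Rh-.
Independent loci: P(type O, Rh-positive) = 1/4 × 3/4 = 3/16.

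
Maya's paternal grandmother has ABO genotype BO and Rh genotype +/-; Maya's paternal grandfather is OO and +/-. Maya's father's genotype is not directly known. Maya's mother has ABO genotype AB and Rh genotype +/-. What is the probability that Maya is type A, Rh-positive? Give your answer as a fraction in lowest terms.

Maya's father's ABO genotype from BO × OO: 1/2 BO, 1/2 OO.
Crossing each possibility with the mother AB and summing P(type A): 1/2·1/4 + 1/2·1/2 = 3/8.
Similarly for Rh via the father's Rh distribution: P(Rh+) = 3/4.
Independent loci: 3/8 × 3/4 = 9/32.

9/32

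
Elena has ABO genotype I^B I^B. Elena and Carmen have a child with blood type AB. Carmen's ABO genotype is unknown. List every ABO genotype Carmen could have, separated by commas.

I^A I^A, I^A I^B, I^A i

For each candidate genotype of Carmen, check whether crossing it with I^B I^B can produce every observed child phenotype.
  I^A I^A → possible child types {AB} ✓
  I^A I^B → possible child types {B, AB} ✓
  I^A i → possible child types {B, AB} ✓
  I^B I^B → possible child types {B} ✗
  I^B i → possible child types {B} ✗
  i i → possible child types {B} ✗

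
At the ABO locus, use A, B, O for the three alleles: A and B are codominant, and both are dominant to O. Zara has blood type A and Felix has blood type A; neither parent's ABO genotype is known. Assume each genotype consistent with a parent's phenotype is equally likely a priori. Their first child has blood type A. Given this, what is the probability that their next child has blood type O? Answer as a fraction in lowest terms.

Possible genotypes: Zara ∈ {AA, AO}; Felix ∈ {AA, AO}.
Weight each parental genotype pair by prior × P(type-A child):
  AA × AA: posterior weight 4/15; P(next child type O) = 0.
  AA × AO: posterior weight 4/15; P(next child type O) = 0.
  AO × AA: posterior weight 4/15; P(next child type O) = 0.
  AO × AO: posterior weight 1/5; P(next child type O) = 1/4.
Weighted sum = 1/20.

1/20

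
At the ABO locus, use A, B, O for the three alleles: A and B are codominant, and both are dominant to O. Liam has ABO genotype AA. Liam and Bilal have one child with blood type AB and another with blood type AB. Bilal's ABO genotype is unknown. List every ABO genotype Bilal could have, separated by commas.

AB, BB, BO

For each candidate genotype of Bilal, check whether crossing it with AA can produce every observed child phenotype.
  AA → possible child types {A} ✗
  AB → possible child types {A, AB} ✓
  AO → possible child types {A} ✗
  BB → possible child types {AB} ✓
  BO → possible child types {A, AB} ✓
  OO → possible child types {A} ✗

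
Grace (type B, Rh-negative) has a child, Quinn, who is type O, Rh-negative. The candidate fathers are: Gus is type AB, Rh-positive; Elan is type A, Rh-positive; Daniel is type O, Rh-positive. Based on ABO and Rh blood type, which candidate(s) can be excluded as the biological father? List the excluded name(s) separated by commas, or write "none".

Gus

A candidate is excluded only if no genotype consistent with his phenotype could produce a type O, Rh-negative child with a type B, Rh-negative mother.
Gus (type AB, Rh+): no genotype consistent with that phenotype can produce a type-O Rh- child with a type-B mother.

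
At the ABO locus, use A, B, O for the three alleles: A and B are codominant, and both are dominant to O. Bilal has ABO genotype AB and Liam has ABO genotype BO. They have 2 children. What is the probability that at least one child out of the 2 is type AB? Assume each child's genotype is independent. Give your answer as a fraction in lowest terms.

ABO cross AB × BO → 1/4 A, 1/2 B, 1/4 AB.
So P(type AB) = 1/4 per child.
P(none) = (3/4)^2 = 9/16; P(at least one) = 1 − 9/16 = 7/16.

7/16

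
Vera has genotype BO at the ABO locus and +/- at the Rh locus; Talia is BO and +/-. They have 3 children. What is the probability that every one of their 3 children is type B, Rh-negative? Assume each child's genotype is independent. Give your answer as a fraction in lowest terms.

27/4096

ABO cross BO × BO → 1/4 O, 3/4 B.
Rh cross +/- × +/- → 3/4 Rh+, 1/4 Rh-; so P(type B, Rh-negative) = 3/4 × 1/4 = 3/16 per child.
All 3 independent: (3/16)^3 = 27/4096.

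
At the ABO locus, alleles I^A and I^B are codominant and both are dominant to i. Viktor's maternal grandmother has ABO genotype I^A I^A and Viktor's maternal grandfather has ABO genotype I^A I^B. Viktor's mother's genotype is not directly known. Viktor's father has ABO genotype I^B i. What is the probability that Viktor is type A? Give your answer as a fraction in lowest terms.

Viktor's mother's ABO genotype from I^A I^A × I^A I^B: 1/2 I^A I^A, 1/2 I^A I^B.
Crossing each possibility with the father I^B i and summing P(type A): 1/2·1/2 + 1/2·1/4 = 3/8.

3/8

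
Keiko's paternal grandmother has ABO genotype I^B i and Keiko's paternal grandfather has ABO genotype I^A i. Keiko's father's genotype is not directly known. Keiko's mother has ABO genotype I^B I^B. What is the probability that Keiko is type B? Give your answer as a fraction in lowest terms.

Keiko's father's ABO genotype from I^B i × I^A i: 1/4 I^A I^B, 1/4 I^A i, 1/4 I^B i, 1/4 i i.
Crossing each possibility with the mother I^B I^B and summing P(type B): 1/4·1/2 + 1/4·1/2 + 1/4·1 + 1/4·1 = 3/4.

3/4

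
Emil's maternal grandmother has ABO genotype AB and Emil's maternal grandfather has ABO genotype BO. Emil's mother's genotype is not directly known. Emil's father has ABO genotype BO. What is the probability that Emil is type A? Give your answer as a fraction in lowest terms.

1/8

Emil's mother's ABO genotype from AB × BO: 1/4 AB, 1/4 AO, 1/4 BB, 1/4 BO.
Crossing each possibility with the father BO and summing P(type A): 1/4·1/4 + 1/4·1/4 + 1/4·0 + 1/4·0 = 1/8.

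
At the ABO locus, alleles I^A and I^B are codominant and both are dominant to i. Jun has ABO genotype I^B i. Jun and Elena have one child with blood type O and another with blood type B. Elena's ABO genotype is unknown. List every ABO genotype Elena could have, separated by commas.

I^A i, I^B i, i i

For each candidate genotype of Elena, check whether crossing it with I^B i can produce every observed child phenotype.
  I^A I^A → possible child types {A, AB} ✗
  I^A I^B → possible child types {A, B, AB} ✗
  I^A i → possible child types {O, A, B, AB} ✓
  I^B I^B → possible child types {B} ✗
  I^B i → possible child types {O, B} ✓
  i i → possible child types {O, B} ✓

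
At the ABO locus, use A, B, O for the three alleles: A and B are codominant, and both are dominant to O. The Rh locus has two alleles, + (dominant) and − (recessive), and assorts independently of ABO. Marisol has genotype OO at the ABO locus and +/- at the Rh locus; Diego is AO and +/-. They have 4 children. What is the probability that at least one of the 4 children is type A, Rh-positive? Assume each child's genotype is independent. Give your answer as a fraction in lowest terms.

3471/4096

ABO cross OO × AO → 1/2 O, 1/2 A.
Rh cross +/- × +/- → 3/4 Rh+, 1/4 Rh-; so P(type A, Rh-positive) = 1/2 × 3/4 = 3/8 per child.
P(none) = (5/8)^4 = 625/4096; P(at least one) = 1 − 625/4096 = 3471/4096.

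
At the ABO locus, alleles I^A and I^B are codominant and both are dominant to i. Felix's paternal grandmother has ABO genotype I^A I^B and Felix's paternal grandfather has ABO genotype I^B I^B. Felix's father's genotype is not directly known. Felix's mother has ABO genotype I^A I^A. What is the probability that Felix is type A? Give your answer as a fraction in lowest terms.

Felix's father's ABO genotype from I^A I^B × I^B I^B: 1/2 I^A I^B, 1/2 I^B I^B.
Crossing each possibility with the mother I^A I^A and summing P(type A): 1/2·1/2 + 1/2·0 = 1/4.

1/4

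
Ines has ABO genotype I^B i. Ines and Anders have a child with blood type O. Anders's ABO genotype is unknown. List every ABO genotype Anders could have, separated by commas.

I^A i, I^B i, i i

For each candidate genotype of Anders, check whether crossing it with I^B i can produce every observed child phenotype.
  I^A I^A → possible child types {A, AB} ✗
  I^A I^B → possible child types {A, B, AB} ✗
  I^A i → possible child types {O, A, B, AB} ✓
  I^B I^B → possible child types {B} ✗
  I^B i → possible child types {O, B} ✓
  i i → possible child types {O, B} ✓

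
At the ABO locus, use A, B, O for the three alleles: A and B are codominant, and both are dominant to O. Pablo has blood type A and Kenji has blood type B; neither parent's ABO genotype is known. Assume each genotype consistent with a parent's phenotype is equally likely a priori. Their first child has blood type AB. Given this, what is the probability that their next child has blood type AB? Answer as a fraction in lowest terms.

25/36

Possible genotypes: Pablo ∈ {AA, AO}; Kenji ∈ {BB, BO}.
Weight each parental genotype pair by prior × P(type-AB child):
  AA × BB: posterior weight 4/9; P(next child type AB) = 1.
  AA × BO: posterior weight 2/9; P(next child type AB) = 1/2.
  AO × BB: posterior weight 2/9; P(next child type AB) = 1/2.
  AO × BO: posterior weight 1/9; P(next child type AB) = 1/4.
Weighted sum = 25/36.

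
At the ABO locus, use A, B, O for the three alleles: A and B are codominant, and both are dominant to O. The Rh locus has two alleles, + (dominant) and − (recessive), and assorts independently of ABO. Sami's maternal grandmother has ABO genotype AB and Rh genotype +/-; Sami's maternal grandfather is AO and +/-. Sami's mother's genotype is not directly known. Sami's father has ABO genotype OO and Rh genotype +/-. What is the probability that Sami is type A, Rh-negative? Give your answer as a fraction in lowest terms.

Sami's mother's ABO genotype from AB × AO: 1/4 AA, 1/4 AB, 1/4 AO, 1/4 BO.
Crossing each possibility with the father OO and summing P(type A): 1/4·1 + 1/4·1/2 + 1/4·1/2 + 1/4·0 = 1/2.
Similarly for Rh via the mother's Rh distribution: P(Rh-) = 1/4.
Independent loci: 1/2 × 1/4 = 1/8.

1/8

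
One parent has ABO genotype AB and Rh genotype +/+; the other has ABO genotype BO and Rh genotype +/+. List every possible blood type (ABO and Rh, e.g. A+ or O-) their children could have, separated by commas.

A+, B+, AB+

Gametes from AB × BO give offspring ABO genotypes AB, AO, BB, BO, i.e. phenotypes A, B, AB.
Rh cross +/+ × +/+ → phenotypes Rh+.
Combining independently: A+, B+, AB+.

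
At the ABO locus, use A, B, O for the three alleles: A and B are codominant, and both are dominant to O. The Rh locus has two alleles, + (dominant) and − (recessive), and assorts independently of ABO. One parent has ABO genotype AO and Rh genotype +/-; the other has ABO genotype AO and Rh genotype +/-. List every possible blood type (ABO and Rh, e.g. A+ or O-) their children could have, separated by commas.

O+, O-, A+, A-

Gametes from AO × AO give offspring ABO genotypes AA, AO, OO, i.e. phenotypes O, A.
Rh cross +/- × +/- → phenotypes Rh+, Rh-.
Combining independently: O+, O-, A+, A-.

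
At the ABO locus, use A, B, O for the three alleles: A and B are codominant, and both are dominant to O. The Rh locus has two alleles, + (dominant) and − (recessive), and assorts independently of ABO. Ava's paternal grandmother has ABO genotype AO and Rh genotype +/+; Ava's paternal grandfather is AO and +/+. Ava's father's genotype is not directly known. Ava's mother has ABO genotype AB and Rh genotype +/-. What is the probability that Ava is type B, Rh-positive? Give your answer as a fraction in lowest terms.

1/4

Ava's father's ABO genotype from AO × AO: 1/4 AA, 1/2 AO, 1/4 OO.
Crossing each possibility with the mother AB and summing P(type B): 1/4·0 + 1/2·1/4 + 1/4·1/2 = 1/4.
Similarly for Rh via the father's Rh distribution: P(Rh+) = 1.
Independent loci: 1/4 × 1 = 1/4.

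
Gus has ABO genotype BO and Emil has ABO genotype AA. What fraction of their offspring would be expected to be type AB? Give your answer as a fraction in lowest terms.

1/2

ABO cross BO × AA → offspring phenotypes: 1/2 A, 1/2 AB.
So P(type AB) = 1/2.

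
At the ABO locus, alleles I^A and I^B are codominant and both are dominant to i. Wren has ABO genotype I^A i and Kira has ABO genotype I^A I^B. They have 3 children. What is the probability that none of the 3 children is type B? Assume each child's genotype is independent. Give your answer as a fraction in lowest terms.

ABO cross I^A i × I^A I^B → 1/2 A, 1/4 B, 1/4 AB.
So P(type B) = 1/4 per child.
P(not type B) = 3/4 for one child; (3/4)^3 = 27/64.

27/64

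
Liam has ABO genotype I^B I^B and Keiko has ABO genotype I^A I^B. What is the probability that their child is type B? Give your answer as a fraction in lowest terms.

ABO cross I^B I^B × I^A I^B → offspring phenotypes: 1/2 B, 1/2 AB.
So P(type B) = 1/2.

1/2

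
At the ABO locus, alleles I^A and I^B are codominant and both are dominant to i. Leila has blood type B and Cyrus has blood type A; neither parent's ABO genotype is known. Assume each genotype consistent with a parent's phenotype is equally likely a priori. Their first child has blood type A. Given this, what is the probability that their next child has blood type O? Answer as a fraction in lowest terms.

Possible genotypes: Leila ∈ {I^B I^B, I^B i}; Cyrus ∈ {I^A I^A, I^A i}.
Weight each parental genotype pair by prior × P(type-A child):
  I^B i × I^A I^A: posterior weight 2/3; P(next child type O) = 0.
  I^B i × I^A i: posterior weight 1/3; P(next child type O) = 1/4.
Weighted sum = 1/12.

1/12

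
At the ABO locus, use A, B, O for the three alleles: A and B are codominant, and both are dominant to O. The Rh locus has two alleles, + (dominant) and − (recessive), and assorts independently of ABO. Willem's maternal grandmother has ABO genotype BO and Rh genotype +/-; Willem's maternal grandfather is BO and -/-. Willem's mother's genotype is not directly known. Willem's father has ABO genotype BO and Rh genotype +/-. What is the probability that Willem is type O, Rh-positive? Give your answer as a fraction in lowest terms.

Willem's mother's ABO genotype from BO × BO: 1/4 BB, 1/2 BO, 1/4 OO.
Crossing each possibility with the father BO and summing P(type O): 1/4·0 + 1/2·1/4 + 1/4·1/2 = 1/4.
Similarly for Rh via the mother's Rh distribution: P(Rh+) = 5/8.
Independent loci: 1/4 × 5/8 = 5/32.

5/32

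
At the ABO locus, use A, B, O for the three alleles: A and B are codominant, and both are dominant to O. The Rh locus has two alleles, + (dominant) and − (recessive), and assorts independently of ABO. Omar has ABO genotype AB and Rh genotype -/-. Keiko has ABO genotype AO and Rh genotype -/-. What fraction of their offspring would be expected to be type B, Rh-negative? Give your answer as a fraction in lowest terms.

ABO cross AB × AO → offspring phenotypes: 1/2 A, 1/4 B, 1/4 AB.
Rh cross -/- × -/- → 1 Rh-.
Independent loci: P(type B, Rh-negative) = 1/4 × 1 = 1/4.

1/4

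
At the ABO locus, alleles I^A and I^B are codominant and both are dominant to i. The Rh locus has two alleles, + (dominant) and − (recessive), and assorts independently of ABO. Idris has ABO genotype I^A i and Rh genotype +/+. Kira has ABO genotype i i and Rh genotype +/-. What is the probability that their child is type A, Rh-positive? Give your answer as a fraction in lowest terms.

1/2

ABO cross I^A i × i i → offspring phenotypes: 1/2 O, 1/2 A.
Rh cross +/+ × +/- → 1 Rh+.
Independent loci: P(type A, Rh-positive) = 1/2 × 1 = 1/2.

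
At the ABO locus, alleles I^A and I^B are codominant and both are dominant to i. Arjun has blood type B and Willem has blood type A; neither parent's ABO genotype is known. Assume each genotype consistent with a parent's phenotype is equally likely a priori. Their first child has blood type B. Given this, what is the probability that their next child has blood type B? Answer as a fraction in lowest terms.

Possible genotypes: Arjun ∈ {I^B I^B, I^B i}; Willem ∈ {I^A I^A, I^A i}.
Weight each parental genotype pair by prior × P(type-B child):
  I^B I^B × I^A i: posterior weight 2/3; P(next child type B) = 1/2.
  I^B i × I^A i: posterior weight 1/3; P(next child type B) = 1/4.
Weighted sum = 5/12.

5/12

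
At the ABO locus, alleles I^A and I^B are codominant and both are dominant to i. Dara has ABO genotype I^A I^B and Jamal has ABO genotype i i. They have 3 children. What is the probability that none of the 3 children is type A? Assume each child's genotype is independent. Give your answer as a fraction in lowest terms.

ABO cross I^A I^B × i i → 1/2 A, 1/2 B.
So P(type A) = 1/2 per child.
P(not type A) = 1/2 for one child; (1/2)^3 = 1/8.

1/8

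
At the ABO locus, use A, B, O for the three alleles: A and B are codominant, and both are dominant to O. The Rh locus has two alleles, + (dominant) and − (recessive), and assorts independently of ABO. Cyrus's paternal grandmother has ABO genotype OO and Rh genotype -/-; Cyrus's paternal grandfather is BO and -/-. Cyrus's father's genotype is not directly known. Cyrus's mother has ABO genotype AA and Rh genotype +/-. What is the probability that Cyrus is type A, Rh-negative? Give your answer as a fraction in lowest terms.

Cyrus's father's ABO genotype from OO × BO: 1/2 BO, 1/2 OO.
Crossing each possibility with the mother AA and summing P(type A): 1/2·1/2 + 1/2·1 = 3/4.
Similarly for Rh via the father's Rh distribution: P(Rh-) = 1/2.
Independent loci: 3/4 × 1/2 = 3/8.

3/8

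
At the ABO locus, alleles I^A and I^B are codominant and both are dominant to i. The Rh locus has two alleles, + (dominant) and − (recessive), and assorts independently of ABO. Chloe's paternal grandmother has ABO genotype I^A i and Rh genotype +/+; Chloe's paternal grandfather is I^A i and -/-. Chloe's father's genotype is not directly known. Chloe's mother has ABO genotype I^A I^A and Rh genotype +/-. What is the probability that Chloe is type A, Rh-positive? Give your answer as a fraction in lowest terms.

Chloe's father's ABO genotype from I^A i × I^A i: 1/4 I^A I^A, 1/2 I^A i, 1/4 i i.
Crossing each possibility with the mother I^A I^A and summing P(type A): 1/4·1 + 1/2·1 + 1/4·1 = 1.
Similarly for Rh via the father's Rh distribution: P(Rh+) = 3/4.
Independent loci: 1 × 3/4 = 3/4.

3/4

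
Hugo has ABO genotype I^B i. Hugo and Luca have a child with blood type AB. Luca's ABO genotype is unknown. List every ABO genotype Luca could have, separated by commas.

For each candidate genotype of Luca, check whether crossing it with I^B i can produce every observed child phenotype.
  I^A I^A → possible child types {A, AB} ✓
  I^A I^B → possible child types {A, B, AB} ✓
  I^A i → possible child types {O, A, B, AB} ✓
  I^B I^B → possible child types {B} ✗
  I^B i → possible child types {O, B} ✗
  i i → possible child types {O, B} ✗

I^A I^A, I^A I^B, I^A i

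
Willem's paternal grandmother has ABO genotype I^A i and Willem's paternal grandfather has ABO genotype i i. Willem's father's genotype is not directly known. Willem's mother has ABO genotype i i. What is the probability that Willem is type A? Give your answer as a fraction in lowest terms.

1/4

Willem's father's ABO genotype from I^A i × i i: 1/2 I^A i, 1/2 i i.
Crossing each possibility with the mother i i and summing P(type A): 1/2·1/2 + 1/2·0 = 1/4.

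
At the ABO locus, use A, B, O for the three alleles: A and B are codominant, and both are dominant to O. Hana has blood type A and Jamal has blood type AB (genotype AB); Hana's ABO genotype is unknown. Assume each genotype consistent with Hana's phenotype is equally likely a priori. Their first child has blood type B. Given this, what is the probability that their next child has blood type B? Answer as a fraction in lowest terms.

1/4

Possible genotypes: Hana ∈ {AA, AO}; Jamal ∈ {AB}.
Weight each parental genotype pair by prior × P(type-B child):
  AO × AB: posterior weight 1; P(next child type B) = 1/4.
Weighted sum = 1/4.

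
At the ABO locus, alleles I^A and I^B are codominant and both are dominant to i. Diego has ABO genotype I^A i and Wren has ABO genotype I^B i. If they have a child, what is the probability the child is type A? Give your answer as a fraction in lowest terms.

1/4

ABO cross I^A i × I^B i → offspring phenotypes: 1/4 O, 1/4 A, 1/4 B, 1/4 AB.
So P(type A) = 1/4.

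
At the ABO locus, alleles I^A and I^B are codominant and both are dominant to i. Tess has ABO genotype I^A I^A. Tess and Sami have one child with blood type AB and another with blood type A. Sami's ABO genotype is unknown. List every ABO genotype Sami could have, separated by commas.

I^A I^B, I^B i

For each candidate genotype of Sami, check whether crossing it with I^A I^A can produce every observed child phenotype.
  I^A I^A → possible child types {A} ✗
  I^A I^B → possible child types {A, AB} ✓
  I^A i → possible child types {A} ✗
  I^B I^B → possible child types {AB} ✗
  I^B i → possible child types {A, AB} ✓
  i i → possible child types {A} ✗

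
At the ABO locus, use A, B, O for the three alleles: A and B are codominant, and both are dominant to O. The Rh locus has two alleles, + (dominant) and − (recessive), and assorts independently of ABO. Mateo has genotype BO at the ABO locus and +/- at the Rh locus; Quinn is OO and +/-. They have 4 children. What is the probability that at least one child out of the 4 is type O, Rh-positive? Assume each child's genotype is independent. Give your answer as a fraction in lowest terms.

3471/4096

ABO cross BO × OO → 1/2 O, 1/2 B.
Rh cross +/- × +/- → 3/4 Rh+, 1/4 Rh-; so P(type O, Rh-positive) = 1/2 × 3/4 = 3/8 per child.
P(none) = (5/8)^4 = 625/4096; P(at least one) = 1 − 625/4096 = 3471/4096.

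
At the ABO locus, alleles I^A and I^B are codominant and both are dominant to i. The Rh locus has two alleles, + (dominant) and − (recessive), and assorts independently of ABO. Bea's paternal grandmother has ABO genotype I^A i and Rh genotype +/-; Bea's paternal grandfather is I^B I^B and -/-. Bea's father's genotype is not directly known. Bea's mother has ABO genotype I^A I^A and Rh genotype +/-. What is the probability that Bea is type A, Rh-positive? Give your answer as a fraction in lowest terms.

5/16

Bea's father's ABO genotype from I^A i × I^B I^B: 1/2 I^A I^B, 1/2 I^B i.
Crossing each possibility with the mother I^A I^A and summing P(type A): 1/2·1/2 + 1/2·1/2 = 1/2.
Similarly for Rh via the father's Rh distribution: P(Rh+) = 5/8.
Independent loci: 1/2 × 5/8 = 5/16.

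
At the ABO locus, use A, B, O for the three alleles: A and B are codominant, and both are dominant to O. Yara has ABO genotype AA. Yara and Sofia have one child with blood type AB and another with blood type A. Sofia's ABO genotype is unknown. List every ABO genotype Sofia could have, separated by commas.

For each candidate genotype of Sofia, check whether crossing it with AA can produce every observed child phenotype.
  AA → possible child types {A} ✗
  AB → possible child types {A, AB} ✓
  AO → possible child types {A} ✗
  BB → possible child types {AB} ✗
  BO → possible child types {A, AB} ✓
  OO → possible child types {A} ✗

AB, BO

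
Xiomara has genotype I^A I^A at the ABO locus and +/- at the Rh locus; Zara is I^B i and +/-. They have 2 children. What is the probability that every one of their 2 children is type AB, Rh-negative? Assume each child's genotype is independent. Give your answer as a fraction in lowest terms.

ABO cross I^A I^A × I^B i → 1/2 A, 1/2 AB.
Rh cross +/- × +/- → 3/4 Rh+, 1/4 Rh-; so P(type AB, Rh-negative) = 1/2 × 1/4 = 1/8 per child.
All 2 independent: (1/8)^2 = 1/64.

1/64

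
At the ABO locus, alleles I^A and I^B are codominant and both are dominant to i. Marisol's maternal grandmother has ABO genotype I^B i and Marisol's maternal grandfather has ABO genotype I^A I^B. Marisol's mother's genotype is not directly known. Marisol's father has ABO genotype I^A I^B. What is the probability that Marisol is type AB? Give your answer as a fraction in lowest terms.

Marisol's mother's ABO genotype from I^B i × I^A I^B: 1/4 I^A I^B, 1/4 I^A i, 1/4 I^B I^B, 1/4 I^B i.
Crossing each possibility with the father I^A I^B and summing P(type AB): 1/4·1/2 + 1/4·1/4 + 1/4·1/2 + 1/4·1/4 = 3/8.

3/8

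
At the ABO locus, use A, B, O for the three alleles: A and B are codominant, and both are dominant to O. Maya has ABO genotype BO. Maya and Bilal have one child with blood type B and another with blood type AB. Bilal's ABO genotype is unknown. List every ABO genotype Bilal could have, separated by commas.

AB, AO

For each candidate genotype of Bilal, check whether crossing it with BO can produce every observed child phenotype.
  AA → possible child types {A, AB} ✗
  AB → possible child types {A, B, AB} ✓
  AO → possible child types {O, A, B, AB} ✓
  BB → possible child types {B} ✗
  BO → possible child types {O, B} ✗
  OO → possible child types {O, B} ✗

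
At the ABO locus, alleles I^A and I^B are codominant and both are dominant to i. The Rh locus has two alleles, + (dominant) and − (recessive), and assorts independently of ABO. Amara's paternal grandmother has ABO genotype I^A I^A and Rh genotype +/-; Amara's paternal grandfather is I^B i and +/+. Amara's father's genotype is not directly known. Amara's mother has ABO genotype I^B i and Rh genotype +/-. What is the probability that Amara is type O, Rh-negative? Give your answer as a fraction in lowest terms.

Amara's father's ABO genotype from I^A I^A × I^B i: 1/2 I^A I^B, 1/2 I^A i.
Crossing each possibility with the mother I^B i and summing P(type O): 1/2·0 + 1/2·1/4 = 1/8.
Similarly for Rh via the father's Rh distribution: P(Rh-) = 1/8.
Independent loci: 1/8 × 1/8 = 1/64.

1/64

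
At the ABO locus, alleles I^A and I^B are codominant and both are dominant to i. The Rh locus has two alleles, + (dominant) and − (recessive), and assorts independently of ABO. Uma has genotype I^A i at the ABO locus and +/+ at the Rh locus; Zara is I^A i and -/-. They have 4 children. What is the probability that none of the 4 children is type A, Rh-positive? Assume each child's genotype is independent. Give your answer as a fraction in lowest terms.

ABO cross I^A i × I^A i → 1/4 O, 3/4 A.
Rh cross +/+ × -/- → 1 Rh+; so P(type A, Rh-positive) = 3/4 × 1 = 3/4 per child.
P(not type A, Rh-positive) = 1/4 for one child; (1/4)^4 = 1/256.

1/256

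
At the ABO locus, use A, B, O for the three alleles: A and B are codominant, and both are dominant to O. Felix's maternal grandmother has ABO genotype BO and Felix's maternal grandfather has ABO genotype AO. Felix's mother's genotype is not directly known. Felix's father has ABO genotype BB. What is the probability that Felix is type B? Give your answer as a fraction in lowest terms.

Felix's mother's ABO genotype from BO × AO: 1/4 AB, 1/4 AO, 1/4 BO, 1/4 OO.
Crossing each possibility with the father BB and summing P(type B): 1/4·1/2 + 1/4·1/2 + 1/4·1 + 1/4·1 = 3/4.

3/4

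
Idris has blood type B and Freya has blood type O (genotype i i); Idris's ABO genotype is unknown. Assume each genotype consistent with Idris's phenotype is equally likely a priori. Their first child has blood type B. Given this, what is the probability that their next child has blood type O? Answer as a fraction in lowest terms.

Possible genotypes: Idris ∈ {I^B I^B, I^B i}; Freya ∈ {i i}.
Weight each parental genotype pair by prior × P(type-B child):
  I^B I^B × i i: posterior weight 2/3; P(next child type O) = 0.
  I^B i × i i: posterior weight 1/3; P(next child type O) = 1/2.
Weighted sum = 1/6.

1/6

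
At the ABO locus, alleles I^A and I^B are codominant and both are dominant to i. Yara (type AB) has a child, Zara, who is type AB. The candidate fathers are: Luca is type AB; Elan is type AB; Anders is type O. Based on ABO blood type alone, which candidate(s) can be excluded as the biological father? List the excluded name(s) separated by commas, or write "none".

A candidate is excluded only if no genotype consistent with his phenotype could produce a type AB child with a type AB mother.
Anders (type O): no genotype consistent with that phenotype can produce a type-AB child with a type-AB mother.

Anders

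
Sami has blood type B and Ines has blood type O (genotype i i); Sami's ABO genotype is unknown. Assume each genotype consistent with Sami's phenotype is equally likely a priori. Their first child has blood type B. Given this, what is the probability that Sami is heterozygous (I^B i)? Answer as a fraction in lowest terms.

Possible genotypes: Sami ∈ {I^B I^B, I^B i}; Ines ∈ {i i}.
Weight each parental genotype pair by prior × P(type-B child):
  I^B I^B × i i: posterior weight 2/3.
  I^B i × i i: posterior weight 1/3.
Sum the posterior weight over pairs where Sami is I^B i: 1/3.

1/3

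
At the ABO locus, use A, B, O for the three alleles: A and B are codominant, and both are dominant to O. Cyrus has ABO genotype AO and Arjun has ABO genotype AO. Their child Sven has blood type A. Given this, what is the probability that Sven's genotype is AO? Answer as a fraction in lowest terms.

Cross AO × AO → 1/4 AA, 1/2 AO, 1/4 OO.
Type-A genotypes among offspring: AA (1/4), AO (1/2); total 3/4.
P(AO | type A) = (1/2) / (3/4) = 2/3.

2/3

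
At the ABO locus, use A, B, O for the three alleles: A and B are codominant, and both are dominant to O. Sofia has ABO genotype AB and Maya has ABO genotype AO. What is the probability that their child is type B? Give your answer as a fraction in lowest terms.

1/4

ABO cross AB × AO → offspring phenotypes: 1/2 A, 1/4 B, 1/4 AB.
So P(type B) = 1/4.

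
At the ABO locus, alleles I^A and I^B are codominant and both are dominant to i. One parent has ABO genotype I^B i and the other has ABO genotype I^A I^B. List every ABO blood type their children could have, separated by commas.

A, B, AB

Gametes from I^B i × I^A I^B give offspring ABO genotypes I^A I^B, I^A i, I^B I^B, I^B i, i.e. phenotypes A, B, AB.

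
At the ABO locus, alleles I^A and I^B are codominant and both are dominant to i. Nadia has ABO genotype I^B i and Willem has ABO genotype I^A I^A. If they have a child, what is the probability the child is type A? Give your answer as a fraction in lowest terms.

ABO cross I^B i × I^A I^A → offspring phenotypes: 1/2 A, 1/2 AB.
So P(type A) = 1/2.

1/2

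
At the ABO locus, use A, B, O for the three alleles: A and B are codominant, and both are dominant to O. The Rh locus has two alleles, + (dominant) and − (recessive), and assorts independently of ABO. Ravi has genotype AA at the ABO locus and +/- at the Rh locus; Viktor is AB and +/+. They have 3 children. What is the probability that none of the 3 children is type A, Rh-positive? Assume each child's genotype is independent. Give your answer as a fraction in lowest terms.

ABO cross AA × AB → 1/2 A, 1/2 AB.
Rh cross +/- × +/+ → 1 Rh+; so P(type A, Rh-positive) = 1/2 × 1 = 1/2 per child.
P(not type A, Rh-positive) = 1/2 for one child; (1/2)^3 = 1/8.

1/8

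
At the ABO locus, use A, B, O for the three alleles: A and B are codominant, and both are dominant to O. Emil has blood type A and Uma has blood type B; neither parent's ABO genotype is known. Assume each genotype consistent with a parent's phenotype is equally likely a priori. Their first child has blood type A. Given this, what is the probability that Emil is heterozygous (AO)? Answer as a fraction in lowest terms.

1/3

Possible genotypes: Emil ∈ {AA, AO}; Uma ∈ {BB, BO}.
Weight each parental genotype pair by prior × P(type-A child):
  AA × BO: posterior weight 2/3.
  AO × BO: posterior weight 1/3.
Sum the posterior weight over pairs where Emil is AO: 1/3.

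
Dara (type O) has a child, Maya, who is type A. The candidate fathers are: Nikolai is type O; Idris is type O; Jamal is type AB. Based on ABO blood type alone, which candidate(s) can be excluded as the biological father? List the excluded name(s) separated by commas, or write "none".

A candidate is excluded only if no genotype consistent with his phenotype could produce a type A child with a type O mother.
Nikolai (type O): no genotype consistent with that phenotype can produce a type-A child with a type-O mother.
Idris (type O): no genotype consistent with that phenotype can produce a type-A child with a type-O mother.

Nikolai, Idris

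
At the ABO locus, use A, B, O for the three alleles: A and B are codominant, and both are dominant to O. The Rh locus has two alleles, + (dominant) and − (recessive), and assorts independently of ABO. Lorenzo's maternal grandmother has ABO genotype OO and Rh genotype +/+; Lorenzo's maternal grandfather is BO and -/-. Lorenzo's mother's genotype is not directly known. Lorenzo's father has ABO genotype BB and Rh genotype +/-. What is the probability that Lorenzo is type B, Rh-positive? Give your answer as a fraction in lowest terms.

3/4

Lorenzo's mother's ABO genotype from OO × BO: 1/2 BO, 1/2 OO.
Crossing each possibility with the father BB and summing P(type B): 1/2·1 + 1/2·1 = 1.
Similarly for Rh via the mother's Rh distribution: P(Rh+) = 3/4.
Independent loci: 1 × 3/4 = 3/4.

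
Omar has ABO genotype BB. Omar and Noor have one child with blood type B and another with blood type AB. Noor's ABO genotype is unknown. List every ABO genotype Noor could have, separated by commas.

AB, AO

For each candidate genotype of Noor, check whether crossing it with BB can produce every observed child phenotype.
  AA → possible child types {AB} ✗
  AB → possible child types {B, AB} ✓
  AO → possible child types {B, AB} ✓
  BB → possible child types {B} ✗
  BO → possible child types {B} ✗
  OO → possible child types {B} ✗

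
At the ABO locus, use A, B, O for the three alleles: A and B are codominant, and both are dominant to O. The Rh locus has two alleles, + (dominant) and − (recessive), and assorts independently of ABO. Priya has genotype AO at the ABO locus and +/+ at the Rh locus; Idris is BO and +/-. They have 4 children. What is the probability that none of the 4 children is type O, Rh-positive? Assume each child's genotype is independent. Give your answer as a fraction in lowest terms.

ABO cross AO × BO → 1/4 O, 1/4 A, 1/4 B, 1/4 AB.
Rh cross +/+ × +/- → 1 Rh+; so P(type O, Rh-positive) = 1/4 × 1 = 1/4 per child.
P(not type O, Rh-positive) = 3/4 for one child; (3/4)^4 = 81/256.

81/256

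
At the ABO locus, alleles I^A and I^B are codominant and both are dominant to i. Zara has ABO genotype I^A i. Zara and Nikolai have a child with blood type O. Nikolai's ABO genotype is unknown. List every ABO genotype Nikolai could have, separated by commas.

For each candidate genotype of Nikolai, check whether crossing it with I^A i can produce every observed child phenotype.
  I^A I^A → possible child types {A} ✗
  I^A I^B → possible child types {A, B, AB} ✗
  I^A i → possible child types {O, A} ✓
  I^B I^B → possible child types {B, AB} ✗
  I^B i → possible child types {O, A, B, AB} ✓
  i i → possible child types {O, A} ✓

I^A i, I^B i, i i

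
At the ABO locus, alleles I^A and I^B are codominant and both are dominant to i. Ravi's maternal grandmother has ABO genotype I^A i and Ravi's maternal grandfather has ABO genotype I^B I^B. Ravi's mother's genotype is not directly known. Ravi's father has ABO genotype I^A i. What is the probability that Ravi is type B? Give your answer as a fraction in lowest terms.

1/4

Ravi's mother's ABO genotype from I^A i × I^B I^B: 1/2 I^A I^B, 1/2 I^B i.
Crossing each possibility with the father I^A i and summing P(type B): 1/2·1/4 + 1/2·1/4 = 1/4.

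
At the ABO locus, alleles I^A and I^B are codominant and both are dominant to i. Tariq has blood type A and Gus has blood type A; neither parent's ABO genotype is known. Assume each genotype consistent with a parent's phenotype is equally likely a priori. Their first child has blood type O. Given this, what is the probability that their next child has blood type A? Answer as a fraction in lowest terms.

Possible genotypes: Tariq ∈ {I^A I^A, I^A i}; Gus ∈ {I^A I^A, I^A i}.
Weight each parental genotype pair by prior × P(type-O child):
  I^A i × I^A i: posterior weight 1; P(next child type A) = 3/4.
Weighted sum = 3/4.

3/4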